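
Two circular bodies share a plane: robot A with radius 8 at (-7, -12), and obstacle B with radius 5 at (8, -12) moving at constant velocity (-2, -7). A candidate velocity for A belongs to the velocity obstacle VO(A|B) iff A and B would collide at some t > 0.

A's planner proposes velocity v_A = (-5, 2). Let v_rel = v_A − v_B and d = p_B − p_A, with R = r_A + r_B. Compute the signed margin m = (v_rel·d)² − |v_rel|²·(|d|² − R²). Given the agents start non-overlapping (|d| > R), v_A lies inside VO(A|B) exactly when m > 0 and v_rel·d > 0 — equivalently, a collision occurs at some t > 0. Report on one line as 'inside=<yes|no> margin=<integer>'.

d = (15, 0),  |d|² = 225;  R = 8+5 = 13,  c = 225−13² = 56
v_rel = (-3, 9),  |v_rel|² = 90;  v_rel·d = (-3)·(15) + (9)·(0) = -45
90·t² + 90·t + 56 = 0  ⇒  m = (-45)² − 90·56 = -3015
m = -3015 < 0,  v_rel·d = -45 < 0  ⇒  outside

inside=no margin=-3015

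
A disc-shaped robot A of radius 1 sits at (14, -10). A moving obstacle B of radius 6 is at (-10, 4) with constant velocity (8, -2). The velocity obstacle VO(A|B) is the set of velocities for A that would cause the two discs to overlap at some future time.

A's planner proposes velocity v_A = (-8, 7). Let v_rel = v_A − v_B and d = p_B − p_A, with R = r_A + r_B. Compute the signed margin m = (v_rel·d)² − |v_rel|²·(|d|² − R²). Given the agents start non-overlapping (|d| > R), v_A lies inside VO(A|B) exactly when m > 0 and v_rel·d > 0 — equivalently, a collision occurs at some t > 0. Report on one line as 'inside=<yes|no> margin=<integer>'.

d = (-24, 14),  |d|² = 772;  R = 1+6 = 7,  c = 772−7² = 723
v_rel = (-16, 9),  |v_rel|² = 337;  v_rel·d = (-16)·(-24) + (9)·(14) = 510
337·t² − 1020·t + 723 = 0  ⇒  m = 510² − 337·723 = 16449
m = 16449 > 0,  v_rel·d = 510 > 0  ⇒  inside

inside=yes margin=16449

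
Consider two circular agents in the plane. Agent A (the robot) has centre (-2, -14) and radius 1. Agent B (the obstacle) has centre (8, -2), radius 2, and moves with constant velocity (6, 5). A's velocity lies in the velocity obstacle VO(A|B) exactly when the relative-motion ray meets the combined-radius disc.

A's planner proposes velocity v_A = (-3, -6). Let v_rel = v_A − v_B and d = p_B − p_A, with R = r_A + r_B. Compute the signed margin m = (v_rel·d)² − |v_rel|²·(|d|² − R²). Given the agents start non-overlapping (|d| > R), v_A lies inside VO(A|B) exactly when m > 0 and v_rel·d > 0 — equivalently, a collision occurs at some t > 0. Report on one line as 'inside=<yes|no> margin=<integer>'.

d = (10, 12),  |d|² = 244;  R = 1+2 = 3,  c = 244−3² = 235
v_rel = (-9, -11),  |v_rel|² = 202;  v_rel·d = (-9)·(10) + (-11)·(12) = -222
202·t² + 444·t + 235 = 0  ⇒  m = (-222)² − 202·235 = 1814
m = 1814 > 0,  v_rel·d = -222 < 0  ⇒  outside

inside=no margin=1814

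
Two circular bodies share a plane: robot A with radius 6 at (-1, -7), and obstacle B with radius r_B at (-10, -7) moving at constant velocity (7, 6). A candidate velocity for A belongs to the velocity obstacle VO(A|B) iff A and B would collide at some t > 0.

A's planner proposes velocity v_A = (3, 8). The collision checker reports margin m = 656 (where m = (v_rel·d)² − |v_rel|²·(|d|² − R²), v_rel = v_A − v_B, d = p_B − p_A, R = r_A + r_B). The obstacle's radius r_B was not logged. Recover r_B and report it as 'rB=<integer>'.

m = 656
d = (-9, 0);  v_rel = (-4, 2),  |v_rel|² = 20
v_rel×d = (-4)·(0) − (2)·(-9) = 18
since m = R²·20 − 18²:  R² = (324 + 656) / 20 = 49
R = √49 = 7  ⇒  r_B = 7 − 6 = 1

rB=1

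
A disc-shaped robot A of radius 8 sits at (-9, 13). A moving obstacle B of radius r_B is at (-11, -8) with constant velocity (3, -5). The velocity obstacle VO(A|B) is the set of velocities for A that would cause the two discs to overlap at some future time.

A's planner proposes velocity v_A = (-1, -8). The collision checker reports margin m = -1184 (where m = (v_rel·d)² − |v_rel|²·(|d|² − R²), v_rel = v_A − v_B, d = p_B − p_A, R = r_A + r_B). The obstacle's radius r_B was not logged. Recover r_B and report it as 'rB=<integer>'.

m = -1184
d = (-2, -21);  v_rel = (-4, -3),  |v_rel|² = 25
v_rel×d = (-4)·(-21) − (-3)·(-2) = 78
since m = R²·25 − 78²:  R² = (6084 + -1184) / 25 = 196
R = √196 = 14  ⇒  r_B = 14 − 8 = 6

rB=6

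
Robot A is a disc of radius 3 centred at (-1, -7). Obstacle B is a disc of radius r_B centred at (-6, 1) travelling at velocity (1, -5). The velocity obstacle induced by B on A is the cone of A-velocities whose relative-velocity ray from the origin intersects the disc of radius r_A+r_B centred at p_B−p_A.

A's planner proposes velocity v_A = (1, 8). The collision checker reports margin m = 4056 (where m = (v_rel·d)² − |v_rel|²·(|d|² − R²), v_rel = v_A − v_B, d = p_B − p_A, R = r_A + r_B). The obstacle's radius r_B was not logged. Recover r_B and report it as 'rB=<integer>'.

m = 4056
d = (-5, 8);  v_rel = (0, 13),  |v_rel|² = 169
v_rel×d = (0)·(8) − (13)·(-5) = 65
since m = R²·169 − 65²:  R² = (4225 + 4056) / 169 = 49
R = √49 = 7  ⇒  r_B = 7 − 3 = 4

rB=4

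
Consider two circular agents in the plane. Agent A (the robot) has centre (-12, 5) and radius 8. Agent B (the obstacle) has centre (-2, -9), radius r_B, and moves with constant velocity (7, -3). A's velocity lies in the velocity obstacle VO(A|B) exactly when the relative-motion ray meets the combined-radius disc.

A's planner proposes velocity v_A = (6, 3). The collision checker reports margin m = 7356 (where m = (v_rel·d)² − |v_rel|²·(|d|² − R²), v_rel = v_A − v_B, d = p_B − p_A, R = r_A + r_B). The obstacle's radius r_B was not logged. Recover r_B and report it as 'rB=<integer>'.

m = 7356
d = (10, -14);  v_rel = (-1, 6),  |v_rel|² = 37
v_rel×d = (-1)·(-14) − (6)·(10) = -46
since m = R²·37 − (-46)²:  R² = (2116 + 7356) / 37 = 256
R = √256 = 16  ⇒  r_B = 16 − 8 = 8

rB=8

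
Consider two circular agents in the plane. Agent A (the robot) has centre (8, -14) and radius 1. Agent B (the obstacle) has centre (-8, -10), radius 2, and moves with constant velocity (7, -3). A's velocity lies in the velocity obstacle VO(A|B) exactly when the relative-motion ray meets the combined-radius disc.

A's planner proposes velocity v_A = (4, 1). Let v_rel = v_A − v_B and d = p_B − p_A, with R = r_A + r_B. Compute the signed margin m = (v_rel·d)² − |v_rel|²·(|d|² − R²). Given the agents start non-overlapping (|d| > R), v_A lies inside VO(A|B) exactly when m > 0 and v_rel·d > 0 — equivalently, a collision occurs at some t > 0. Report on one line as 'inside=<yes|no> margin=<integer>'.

d = (-16, 4),  |d|² = 272;  R = 1+2 = 3,  c = 272−3² = 263
v_rel = (-3, 4),  |v_rel|² = 25;  v_rel·d = (-3)·(-16) + (4)·(4) = 64
25·t² − 128·t + 263 = 0  ⇒  m = 64² − 25·263 = -2479
m = -2479 < 0,  v_rel·d = 64 > 0  ⇒  outside

inside=no margin=-2479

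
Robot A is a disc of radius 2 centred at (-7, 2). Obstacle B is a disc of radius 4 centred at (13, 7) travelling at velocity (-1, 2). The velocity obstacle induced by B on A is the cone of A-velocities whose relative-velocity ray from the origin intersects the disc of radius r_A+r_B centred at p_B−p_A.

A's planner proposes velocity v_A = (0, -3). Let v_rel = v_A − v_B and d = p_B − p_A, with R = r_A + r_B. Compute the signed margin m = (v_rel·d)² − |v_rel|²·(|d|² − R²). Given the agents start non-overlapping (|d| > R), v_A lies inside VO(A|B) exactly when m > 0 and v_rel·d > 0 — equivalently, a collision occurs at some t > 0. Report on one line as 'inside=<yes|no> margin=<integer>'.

d = (20, 5),  |d|² = 425;  R = 2+4 = 6,  c = 425−6² = 389
v_rel = (1, -5),  |v_rel|² = 26;  v_rel·d = (1)·(20) + (-5)·(5) = -5
26·t² + 10·t + 389 = 0  ⇒  m = (-5)² − 26·389 = -10089
m = -10089 < 0,  v_rel·d = -5 < 0  ⇒  outside

inside=no margin=-10089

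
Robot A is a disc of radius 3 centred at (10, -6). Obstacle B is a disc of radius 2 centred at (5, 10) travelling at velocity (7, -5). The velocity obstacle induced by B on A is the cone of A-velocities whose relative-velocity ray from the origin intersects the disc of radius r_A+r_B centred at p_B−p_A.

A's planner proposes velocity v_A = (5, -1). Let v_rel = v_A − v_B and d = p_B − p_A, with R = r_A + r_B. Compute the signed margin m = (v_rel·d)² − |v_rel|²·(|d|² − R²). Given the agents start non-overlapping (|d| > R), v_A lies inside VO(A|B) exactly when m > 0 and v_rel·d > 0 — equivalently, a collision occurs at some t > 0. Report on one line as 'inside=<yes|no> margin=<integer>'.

d = (-5, 16),  |d|² = 281;  R = 3+2 = 5,  c = 281−5² = 256
v_rel = (-2, 4),  |v_rel|² = 20;  v_rel·d = (-2)·(-5) + (4)·(16) = 74
20·t² − 148·t + 256 = 0  ⇒  m = 74² − 20·256 = 356
m = 356 > 0,  v_rel·d = 74 > 0  ⇒  inside

inside=yes margin=356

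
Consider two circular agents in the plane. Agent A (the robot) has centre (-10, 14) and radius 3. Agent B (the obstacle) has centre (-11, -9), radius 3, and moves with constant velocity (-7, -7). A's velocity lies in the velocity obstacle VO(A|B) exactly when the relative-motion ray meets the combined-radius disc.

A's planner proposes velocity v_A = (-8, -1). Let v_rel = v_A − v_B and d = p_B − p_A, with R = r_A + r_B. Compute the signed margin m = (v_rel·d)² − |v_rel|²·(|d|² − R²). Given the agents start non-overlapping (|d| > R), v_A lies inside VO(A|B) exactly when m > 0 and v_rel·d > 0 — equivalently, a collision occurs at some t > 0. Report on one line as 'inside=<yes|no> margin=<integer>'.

d = (-1, -23),  |d|² = 530;  R = 3+3 = 6,  c = 530−6² = 494
v_rel = (-1, 6),  |v_rel|² = 37;  v_rel·d = (-1)·(-1) + (6)·(-23) = -137
37·t² + 274·t + 494 = 0  ⇒  m = (-137)² − 37·494 = 491
m = 491 > 0,  v_rel·d = -137 < 0  ⇒  outside

inside=no margin=491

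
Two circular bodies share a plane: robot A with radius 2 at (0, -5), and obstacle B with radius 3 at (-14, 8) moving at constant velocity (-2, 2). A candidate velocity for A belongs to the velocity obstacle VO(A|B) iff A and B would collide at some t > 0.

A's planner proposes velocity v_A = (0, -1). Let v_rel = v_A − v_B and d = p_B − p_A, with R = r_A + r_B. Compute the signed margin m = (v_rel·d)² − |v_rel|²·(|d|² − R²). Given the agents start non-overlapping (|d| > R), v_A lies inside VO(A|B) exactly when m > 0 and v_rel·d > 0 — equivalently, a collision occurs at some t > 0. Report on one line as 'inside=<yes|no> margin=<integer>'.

d = (-14, 13),  |d|² = 365;  R = 2+3 = 5,  c = 365−5² = 340
v_rel = (2, -3),  |v_rel|² = 13;  v_rel·d = (2)·(-14) + (-3)·(13) = -67
13·t² + 134·t + 340 = 0  ⇒  m = (-67)² − 13·340 = 69
m = 69 > 0,  v_rel·d = -67 < 0  ⇒  outside

inside=no margin=69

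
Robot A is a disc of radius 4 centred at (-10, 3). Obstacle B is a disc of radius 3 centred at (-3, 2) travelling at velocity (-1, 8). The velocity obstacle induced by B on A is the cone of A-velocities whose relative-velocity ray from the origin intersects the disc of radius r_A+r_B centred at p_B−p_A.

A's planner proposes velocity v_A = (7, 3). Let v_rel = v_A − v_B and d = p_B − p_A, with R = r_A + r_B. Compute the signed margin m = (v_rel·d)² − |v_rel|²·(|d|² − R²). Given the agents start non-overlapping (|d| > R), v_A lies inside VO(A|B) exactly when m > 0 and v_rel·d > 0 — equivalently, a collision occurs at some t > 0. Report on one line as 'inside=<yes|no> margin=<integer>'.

d = (7, -1),  |d|² = 50;  R = 4+3 = 7,  c = 50−7² = 1
v_rel = (8, -5),  |v_rel|² = 89;  v_rel·d = (8)·(7) + (-5)·(-1) = 61
89·t² − 122·t + 1 = 0  ⇒  m = 61² − 89·1 = 3632
m = 3632 > 0,  v_rel·d = 61 > 0  ⇒  inside

inside=yes margin=3632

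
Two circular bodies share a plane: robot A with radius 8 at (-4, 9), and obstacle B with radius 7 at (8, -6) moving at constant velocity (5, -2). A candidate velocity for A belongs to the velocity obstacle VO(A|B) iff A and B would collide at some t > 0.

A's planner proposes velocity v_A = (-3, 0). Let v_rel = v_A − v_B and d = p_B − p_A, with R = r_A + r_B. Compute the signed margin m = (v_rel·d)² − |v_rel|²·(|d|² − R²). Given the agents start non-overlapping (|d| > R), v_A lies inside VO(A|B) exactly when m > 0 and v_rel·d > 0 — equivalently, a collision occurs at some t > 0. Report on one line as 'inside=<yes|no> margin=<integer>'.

d = (12, -15),  |d|² = 369;  R = 8+7 = 15,  c = 369−15² = 144
v_rel = (-8, 2),  |v_rel|² = 68;  v_rel·d = (-8)·(12) + (2)·(-15) = -126
68·t² + 252·t + 144 = 0  ⇒  m = (-126)² − 68·144 = 6084
m = 6084 > 0,  v_rel·d = -126 < 0  ⇒  outside

inside=no margin=6084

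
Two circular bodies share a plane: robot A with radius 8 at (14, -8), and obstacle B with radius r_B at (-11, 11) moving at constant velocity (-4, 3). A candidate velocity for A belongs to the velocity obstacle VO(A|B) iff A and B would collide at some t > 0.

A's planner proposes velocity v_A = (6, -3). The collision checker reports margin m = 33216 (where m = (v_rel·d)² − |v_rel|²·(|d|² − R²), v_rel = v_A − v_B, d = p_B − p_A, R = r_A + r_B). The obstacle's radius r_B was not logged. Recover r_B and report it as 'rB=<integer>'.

m = 33216
d = (-25, 19);  v_rel = (10, -6),  |v_rel|² = 136
v_rel×d = (10)·(19) − (-6)·(-25) = 40
since m = R²·136 − 40²:  R² = (1600 + 33216) / 136 = 256
R = √256 = 16  ⇒  r_B = 16 − 8 = 8

rB=8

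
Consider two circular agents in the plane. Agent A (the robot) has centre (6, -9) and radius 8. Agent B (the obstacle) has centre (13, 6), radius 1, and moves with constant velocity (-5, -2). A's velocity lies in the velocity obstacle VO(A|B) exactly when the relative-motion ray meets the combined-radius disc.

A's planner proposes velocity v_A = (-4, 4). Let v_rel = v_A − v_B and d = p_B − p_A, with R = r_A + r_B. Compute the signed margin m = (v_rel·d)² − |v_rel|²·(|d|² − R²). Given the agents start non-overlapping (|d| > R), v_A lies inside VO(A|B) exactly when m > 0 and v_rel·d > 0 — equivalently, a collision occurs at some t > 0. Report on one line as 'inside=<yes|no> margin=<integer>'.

d = (7, 15),  |d|² = 274;  R = 8+1 = 9,  c = 274−9² = 193
v_rel = (1, 6),  |v_rel|² = 37;  v_rel·d = (1)·(7) + (6)·(15) = 97
37·t² − 194·t + 193 = 0  ⇒  m = 97² − 37·193 = 2268
m = 2268 > 0,  v_rel·d = 97 > 0  ⇒  inside

inside=yes margin=2268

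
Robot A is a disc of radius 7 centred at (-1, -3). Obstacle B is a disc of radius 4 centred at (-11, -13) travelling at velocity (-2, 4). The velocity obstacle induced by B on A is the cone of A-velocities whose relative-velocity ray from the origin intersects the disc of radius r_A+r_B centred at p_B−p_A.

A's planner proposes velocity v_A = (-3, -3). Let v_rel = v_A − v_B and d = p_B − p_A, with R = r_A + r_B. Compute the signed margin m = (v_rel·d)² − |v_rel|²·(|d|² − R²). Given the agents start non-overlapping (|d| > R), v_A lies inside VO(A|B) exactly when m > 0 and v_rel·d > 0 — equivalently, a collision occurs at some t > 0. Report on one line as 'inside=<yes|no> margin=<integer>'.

d = (-10, -10),  |d|² = 200;  R = 7+4 = 11,  c = 200−11² = 79
v_rel = (-1, -7),  |v_rel|² = 50;  v_rel·d = (-1)·(-10) + (-7)·(-10) = 80
50·t² − 160·t + 79 = 0  ⇒  m = 80² − 50·79 = 2450
m = 2450 > 0,  v_rel·d = 80 > 0  ⇒  inside

inside=yes margin=2450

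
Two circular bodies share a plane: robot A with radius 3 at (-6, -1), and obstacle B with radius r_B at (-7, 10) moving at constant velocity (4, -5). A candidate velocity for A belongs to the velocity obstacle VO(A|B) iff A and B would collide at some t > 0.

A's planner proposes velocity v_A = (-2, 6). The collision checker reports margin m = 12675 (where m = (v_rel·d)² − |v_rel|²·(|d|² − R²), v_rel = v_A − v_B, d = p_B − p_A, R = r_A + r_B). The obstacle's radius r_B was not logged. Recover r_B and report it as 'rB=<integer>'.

m = 12675
d = (-1, 11);  v_rel = (-6, 11),  |v_rel|² = 157
v_rel×d = (-6)·(11) − (11)·(-1) = -55
since m = R²·157 − (-55)²:  R² = (3025 + 12675) / 157 = 100
R = √100 = 10  ⇒  r_B = 10 − 3 = 7

rB=7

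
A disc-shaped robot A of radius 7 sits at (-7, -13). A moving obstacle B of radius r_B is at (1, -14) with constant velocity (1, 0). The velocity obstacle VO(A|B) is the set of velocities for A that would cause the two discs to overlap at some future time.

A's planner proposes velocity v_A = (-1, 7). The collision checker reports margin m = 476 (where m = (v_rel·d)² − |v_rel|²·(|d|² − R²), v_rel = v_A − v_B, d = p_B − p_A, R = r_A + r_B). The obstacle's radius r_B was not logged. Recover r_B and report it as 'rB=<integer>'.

m = 476
d = (8, -1);  v_rel = (-2, 7),  |v_rel|² = 53
v_rel×d = (-2)·(-1) − (7)·(8) = -54
since m = R²·53 − (-54)²:  R² = (2916 + 476) / 53 = 64
R = √64 = 8  ⇒  r_B = 8 − 7 = 1

rB=1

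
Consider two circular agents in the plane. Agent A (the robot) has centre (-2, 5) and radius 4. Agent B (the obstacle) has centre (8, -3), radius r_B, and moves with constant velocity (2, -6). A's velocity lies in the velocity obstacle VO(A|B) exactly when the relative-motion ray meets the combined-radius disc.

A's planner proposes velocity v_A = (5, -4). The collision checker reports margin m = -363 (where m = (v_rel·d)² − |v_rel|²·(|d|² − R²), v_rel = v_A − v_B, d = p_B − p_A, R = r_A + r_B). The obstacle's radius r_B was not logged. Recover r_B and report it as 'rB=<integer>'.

m = -363
d = (10, -8);  v_rel = (3, 2),  |v_rel|² = 13
v_rel×d = (3)·(-8) − (2)·(10) = -44
since m = R²·13 − (-44)²:  R² = (1936 + -363) / 13 = 121
R = √121 = 11  ⇒  r_B = 11 − 4 = 7

rB=7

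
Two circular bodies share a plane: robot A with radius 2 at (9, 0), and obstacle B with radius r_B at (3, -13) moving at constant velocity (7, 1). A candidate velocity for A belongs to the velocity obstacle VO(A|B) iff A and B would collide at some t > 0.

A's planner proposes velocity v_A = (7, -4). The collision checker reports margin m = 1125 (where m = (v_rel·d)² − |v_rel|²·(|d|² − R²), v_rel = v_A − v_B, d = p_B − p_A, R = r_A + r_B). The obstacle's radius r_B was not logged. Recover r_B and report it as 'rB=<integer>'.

m = 1125
d = (-6, -13);  v_rel = (0, -5),  |v_rel|² = 25
v_rel×d = (0)·(-13) − (-5)·(-6) = -30
since m = R²·25 − (-30)²:  R² = (900 + 1125) / 25 = 81
R = √81 = 9  ⇒  r_B = 9 − 2 = 7

rB=7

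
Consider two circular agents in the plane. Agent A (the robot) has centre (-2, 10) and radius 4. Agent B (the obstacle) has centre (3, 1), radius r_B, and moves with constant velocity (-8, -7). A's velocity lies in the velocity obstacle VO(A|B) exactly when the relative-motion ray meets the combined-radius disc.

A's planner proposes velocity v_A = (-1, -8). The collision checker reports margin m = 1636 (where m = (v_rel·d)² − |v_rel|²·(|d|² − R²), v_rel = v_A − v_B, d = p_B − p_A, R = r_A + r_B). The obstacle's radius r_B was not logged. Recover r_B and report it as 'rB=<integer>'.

m = 1636
d = (5, -9);  v_rel = (7, -1),  |v_rel|² = 50
v_rel×d = (7)·(-9) − (-1)·(5) = -58
since m = R²·50 − (-58)²:  R² = (3364 + 1636) / 50 = 100
R = √100 = 10  ⇒  r_B = 10 − 4 = 6

rB=6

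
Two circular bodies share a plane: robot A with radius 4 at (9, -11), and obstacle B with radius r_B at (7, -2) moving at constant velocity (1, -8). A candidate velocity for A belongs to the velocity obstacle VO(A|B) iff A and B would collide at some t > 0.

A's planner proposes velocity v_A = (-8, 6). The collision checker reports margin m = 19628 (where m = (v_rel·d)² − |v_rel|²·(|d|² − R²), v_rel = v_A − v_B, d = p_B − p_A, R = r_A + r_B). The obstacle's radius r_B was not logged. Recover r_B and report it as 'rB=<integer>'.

m = 19628
d = (-2, 9);  v_rel = (-9, 14),  |v_rel|² = 277
v_rel×d = (-9)·(9) − (14)·(-2) = -53
since m = R²·277 − (-53)²:  R² = (2809 + 19628) / 277 = 81
R = √81 = 9  ⇒  r_B = 9 − 4 = 5

rB=5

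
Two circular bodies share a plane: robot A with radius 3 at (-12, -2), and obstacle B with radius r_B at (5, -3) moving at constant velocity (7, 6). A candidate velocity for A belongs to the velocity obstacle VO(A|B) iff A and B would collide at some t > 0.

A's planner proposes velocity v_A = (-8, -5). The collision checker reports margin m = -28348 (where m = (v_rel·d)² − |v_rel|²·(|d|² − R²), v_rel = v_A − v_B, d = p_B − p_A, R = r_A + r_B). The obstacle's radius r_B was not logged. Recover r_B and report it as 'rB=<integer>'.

m = -28348
d = (17, -1);  v_rel = (-15, -11),  |v_rel|² = 346
v_rel×d = (-15)·(-1) − (-11)·(17) = 202
since m = R²·346 − 202²:  R² = (40804 + -28348) / 346 = 36
R = √36 = 6  ⇒  r_B = 6 − 3 = 3

rB=3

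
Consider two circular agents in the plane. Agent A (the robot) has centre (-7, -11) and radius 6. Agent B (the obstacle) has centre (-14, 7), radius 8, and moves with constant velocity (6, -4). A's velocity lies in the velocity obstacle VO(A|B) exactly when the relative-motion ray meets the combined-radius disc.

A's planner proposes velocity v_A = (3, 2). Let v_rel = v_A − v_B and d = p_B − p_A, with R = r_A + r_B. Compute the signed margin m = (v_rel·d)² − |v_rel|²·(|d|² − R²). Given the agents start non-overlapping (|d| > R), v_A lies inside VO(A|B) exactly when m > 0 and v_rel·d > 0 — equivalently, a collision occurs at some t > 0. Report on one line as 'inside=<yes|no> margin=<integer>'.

d = (-7, 18),  |d|² = 373;  R = 6+8 = 14,  c = 373−14² = 177
v_rel = (-3, 6),  |v_rel|² = 45;  v_rel·d = (-3)·(-7) + (6)·(18) = 129
45·t² − 258·t + 177 = 0  ⇒  m = 129² − 45·177 = 8676
m = 8676 > 0,  v_rel·d = 129 > 0  ⇒  inside

inside=yes margin=8676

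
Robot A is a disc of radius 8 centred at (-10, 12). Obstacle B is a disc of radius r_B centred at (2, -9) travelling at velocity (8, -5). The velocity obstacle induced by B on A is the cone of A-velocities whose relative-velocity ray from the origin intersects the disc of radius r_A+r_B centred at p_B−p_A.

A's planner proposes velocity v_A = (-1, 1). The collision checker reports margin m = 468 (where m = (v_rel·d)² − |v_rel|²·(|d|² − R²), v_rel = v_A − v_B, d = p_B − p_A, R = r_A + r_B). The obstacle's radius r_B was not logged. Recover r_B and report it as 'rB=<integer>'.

m = 468
d = (12, -21);  v_rel = (-9, 6),  |v_rel|² = 117
v_rel×d = (-9)·(-21) − (6)·(12) = 117
since m = R²·117 − 117²:  R² = (13689 + 468) / 117 = 121
R = √121 = 11  ⇒  r_B = 11 − 8 = 3

rB=3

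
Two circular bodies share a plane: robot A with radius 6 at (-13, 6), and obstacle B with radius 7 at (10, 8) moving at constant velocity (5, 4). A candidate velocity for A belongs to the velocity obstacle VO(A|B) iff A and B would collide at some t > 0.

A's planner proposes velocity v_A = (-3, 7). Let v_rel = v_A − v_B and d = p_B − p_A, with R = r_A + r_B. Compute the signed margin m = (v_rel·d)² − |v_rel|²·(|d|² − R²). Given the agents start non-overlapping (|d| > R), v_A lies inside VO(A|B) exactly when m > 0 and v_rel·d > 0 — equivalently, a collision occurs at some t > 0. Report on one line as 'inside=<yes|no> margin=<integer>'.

d = (23, 2),  |d|² = 533;  R = 6+7 = 13,  c = 533−13² = 364
v_rel = (-8, 3),  |v_rel|² = 73;  v_rel·d = (-8)·(23) + (3)·(2) = -178
73·t² + 356·t + 364 = 0  ⇒  m = (-178)² − 73·364 = 5112
m = 5112 > 0,  v_rel·d = -178 < 0  ⇒  outside

inside=no margin=5112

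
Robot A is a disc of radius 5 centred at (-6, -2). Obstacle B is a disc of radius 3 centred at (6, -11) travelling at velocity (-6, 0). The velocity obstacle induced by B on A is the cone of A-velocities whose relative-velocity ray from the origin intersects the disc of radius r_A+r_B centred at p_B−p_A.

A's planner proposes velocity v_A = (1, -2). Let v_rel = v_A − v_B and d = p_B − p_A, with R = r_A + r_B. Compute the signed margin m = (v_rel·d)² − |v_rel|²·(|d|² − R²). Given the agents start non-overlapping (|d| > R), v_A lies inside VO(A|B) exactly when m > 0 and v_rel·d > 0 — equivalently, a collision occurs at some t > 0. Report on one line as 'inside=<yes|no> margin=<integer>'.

d = (12, -9),  |d|² = 225;  R = 5+3 = 8,  c = 225−8² = 161
v_rel = (7, -2),  |v_rel|² = 53;  v_rel·d = (7)·(12) + (-2)·(-9) = 102
53·t² − 204·t + 161 = 0  ⇒  m = 102² − 53·161 = 1871
m = 1871 > 0,  v_rel·d = 102 > 0  ⇒  inside

inside=yes margin=1871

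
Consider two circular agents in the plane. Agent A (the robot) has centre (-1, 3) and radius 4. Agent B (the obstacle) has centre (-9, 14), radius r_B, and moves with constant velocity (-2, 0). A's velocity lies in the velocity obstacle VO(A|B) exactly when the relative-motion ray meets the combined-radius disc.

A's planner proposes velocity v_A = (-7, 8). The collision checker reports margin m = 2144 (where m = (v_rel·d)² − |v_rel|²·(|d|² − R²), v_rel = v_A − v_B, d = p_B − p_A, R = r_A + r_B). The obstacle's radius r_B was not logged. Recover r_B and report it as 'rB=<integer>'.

m = 2144
d = (-8, 11);  v_rel = (-5, 8),  |v_rel|² = 89
v_rel×d = (-5)·(11) − (8)·(-8) = 9
since m = R²·89 − 9²:  R² = (81 + 2144) / 89 = 25
R = √25 = 5  ⇒  r_B = 5 − 4 = 1

rB=1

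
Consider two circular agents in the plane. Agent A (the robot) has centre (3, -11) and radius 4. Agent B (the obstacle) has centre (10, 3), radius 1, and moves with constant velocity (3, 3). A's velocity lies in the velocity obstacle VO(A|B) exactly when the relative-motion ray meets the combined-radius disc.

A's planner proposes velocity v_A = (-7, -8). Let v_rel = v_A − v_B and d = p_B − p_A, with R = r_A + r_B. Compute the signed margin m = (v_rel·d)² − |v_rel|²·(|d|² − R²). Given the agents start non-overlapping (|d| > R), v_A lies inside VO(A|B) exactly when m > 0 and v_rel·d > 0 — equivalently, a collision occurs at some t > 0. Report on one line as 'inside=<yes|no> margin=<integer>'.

d = (7, 14),  |d|² = 245;  R = 4+1 = 5,  c = 245−5² = 220
v_rel = (-10, -11),  |v_rel|² = 221;  v_rel·d = (-10)·(7) + (-11)·(14) = -224
221·t² + 448·t + 220 = 0  ⇒  m = (-224)² − 221·220 = 1556
m = 1556 > 0,  v_rel·d = -224 < 0  ⇒  outside

inside=no margin=1556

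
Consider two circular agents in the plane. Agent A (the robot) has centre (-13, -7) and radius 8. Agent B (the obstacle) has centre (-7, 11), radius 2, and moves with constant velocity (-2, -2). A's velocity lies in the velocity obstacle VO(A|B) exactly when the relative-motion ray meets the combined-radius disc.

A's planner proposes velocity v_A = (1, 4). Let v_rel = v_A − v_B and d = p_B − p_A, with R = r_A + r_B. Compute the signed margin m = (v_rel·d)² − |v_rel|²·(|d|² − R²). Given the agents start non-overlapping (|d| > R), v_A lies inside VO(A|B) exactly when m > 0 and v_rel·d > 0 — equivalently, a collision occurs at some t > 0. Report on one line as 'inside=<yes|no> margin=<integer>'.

d = (6, 18),  |d|² = 360;  R = 8+2 = 10,  c = 360−10² = 260
v_rel = (3, 6),  |v_rel|² = 45;  v_rel·d = (3)·(6) + (6)·(18) = 126
45·t² − 252·t + 260 = 0  ⇒  m = 126² − 45·260 = 4176
m = 4176 > 0,  v_rel·d = 126 > 0  ⇒  inside

inside=yes margin=4176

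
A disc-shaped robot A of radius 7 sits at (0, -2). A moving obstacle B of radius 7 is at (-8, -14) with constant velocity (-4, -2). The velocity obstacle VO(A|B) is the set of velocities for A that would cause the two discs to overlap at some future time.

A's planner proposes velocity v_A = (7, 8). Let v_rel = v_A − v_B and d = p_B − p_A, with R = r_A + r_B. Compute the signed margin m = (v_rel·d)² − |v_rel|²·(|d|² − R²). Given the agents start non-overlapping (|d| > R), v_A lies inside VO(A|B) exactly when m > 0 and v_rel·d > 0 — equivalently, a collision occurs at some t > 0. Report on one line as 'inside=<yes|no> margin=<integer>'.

d = (-8, -12),  |d|² = 208;  R = 7+7 = 14,  c = 208−14² = 12
v_rel = (11, 10),  |v_rel|² = 221;  v_rel·d = (11)·(-8) + (10)·(-12) = -208
221·t² + 416·t + 12 = 0  ⇒  m = (-208)² − 221·12 = 40612
m = 40612 > 0,  v_rel·d = -208 < 0  ⇒  outside

inside=no margin=40612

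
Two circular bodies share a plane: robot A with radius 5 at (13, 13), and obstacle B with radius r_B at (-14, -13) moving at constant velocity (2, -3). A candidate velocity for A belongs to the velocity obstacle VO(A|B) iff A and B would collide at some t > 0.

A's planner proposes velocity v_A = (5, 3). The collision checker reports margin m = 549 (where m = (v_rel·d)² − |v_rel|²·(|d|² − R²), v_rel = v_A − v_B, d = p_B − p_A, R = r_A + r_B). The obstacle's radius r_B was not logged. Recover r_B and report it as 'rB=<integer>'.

m = 549
d = (-27, -26);  v_rel = (3, 6),  |v_rel|² = 45
v_rel×d = (3)·(-26) − (6)·(-27) = 84
since m = R²·45 − 84²:  R² = (7056 + 549) / 45 = 169
R = √169 = 13  ⇒  r_B = 13 − 5 = 8

rB=8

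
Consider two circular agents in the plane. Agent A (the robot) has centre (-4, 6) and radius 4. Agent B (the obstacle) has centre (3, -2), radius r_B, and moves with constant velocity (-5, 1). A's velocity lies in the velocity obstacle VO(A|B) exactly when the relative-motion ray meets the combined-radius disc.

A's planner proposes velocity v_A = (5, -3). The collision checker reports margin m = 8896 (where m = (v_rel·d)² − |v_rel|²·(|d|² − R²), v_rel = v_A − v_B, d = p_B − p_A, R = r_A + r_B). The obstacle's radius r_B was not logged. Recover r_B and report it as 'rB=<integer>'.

m = 8896
d = (7, -8);  v_rel = (10, -4),  |v_rel|² = 116
v_rel×d = (10)·(-8) − (-4)·(7) = -52
since m = R²·116 − (-52)²:  R² = (2704 + 8896) / 116 = 100
R = √100 = 10  ⇒  r_B = 10 − 4 = 6

rB=6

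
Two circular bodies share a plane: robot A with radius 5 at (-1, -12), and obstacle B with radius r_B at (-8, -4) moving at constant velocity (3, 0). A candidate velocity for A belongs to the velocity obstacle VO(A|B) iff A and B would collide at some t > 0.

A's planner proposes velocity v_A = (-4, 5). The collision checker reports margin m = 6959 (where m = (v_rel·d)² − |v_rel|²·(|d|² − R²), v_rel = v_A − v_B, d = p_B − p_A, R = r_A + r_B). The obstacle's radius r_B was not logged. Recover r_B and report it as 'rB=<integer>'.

m = 6959
d = (-7, 8);  v_rel = (-7, 5),  |v_rel|² = 74
v_rel×d = (-7)·(8) − (5)·(-7) = -21
since m = R²·74 − (-21)²:  R² = (441 + 6959) / 74 = 100
R = √100 = 10  ⇒  r_B = 10 − 5 = 5

rB=5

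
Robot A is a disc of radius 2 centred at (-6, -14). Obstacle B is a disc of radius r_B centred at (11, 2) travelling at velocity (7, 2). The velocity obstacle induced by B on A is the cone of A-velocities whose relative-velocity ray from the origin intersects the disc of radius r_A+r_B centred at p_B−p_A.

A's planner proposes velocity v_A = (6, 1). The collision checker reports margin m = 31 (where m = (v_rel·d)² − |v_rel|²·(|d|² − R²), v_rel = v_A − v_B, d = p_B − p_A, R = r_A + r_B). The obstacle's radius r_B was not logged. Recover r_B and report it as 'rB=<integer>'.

m = 31
d = (17, 16);  v_rel = (-1, -1),  |v_rel|² = 2
v_rel×d = (-1)·(16) − (-1)·(17) = 1
since m = R²·2 − 1²:  R² = (1 + 31) / 2 = 16
R = √16 = 4  ⇒  r_B = 4 − 2 = 2

rB=2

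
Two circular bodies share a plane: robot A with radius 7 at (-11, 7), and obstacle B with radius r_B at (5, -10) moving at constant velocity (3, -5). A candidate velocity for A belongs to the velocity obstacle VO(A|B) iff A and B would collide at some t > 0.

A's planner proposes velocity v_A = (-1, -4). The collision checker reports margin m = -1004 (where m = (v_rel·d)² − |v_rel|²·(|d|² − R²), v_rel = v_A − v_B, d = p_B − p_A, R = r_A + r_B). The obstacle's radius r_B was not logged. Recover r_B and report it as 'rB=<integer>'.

m = -1004
d = (16, -17);  v_rel = (-4, 1),  |v_rel|² = 17
v_rel×d = (-4)·(-17) − (1)·(16) = 52
since m = R²·17 − 52²:  R² = (2704 + -1004) / 17 = 100
R = √100 = 10  ⇒  r_B = 10 − 7 = 3

rB=3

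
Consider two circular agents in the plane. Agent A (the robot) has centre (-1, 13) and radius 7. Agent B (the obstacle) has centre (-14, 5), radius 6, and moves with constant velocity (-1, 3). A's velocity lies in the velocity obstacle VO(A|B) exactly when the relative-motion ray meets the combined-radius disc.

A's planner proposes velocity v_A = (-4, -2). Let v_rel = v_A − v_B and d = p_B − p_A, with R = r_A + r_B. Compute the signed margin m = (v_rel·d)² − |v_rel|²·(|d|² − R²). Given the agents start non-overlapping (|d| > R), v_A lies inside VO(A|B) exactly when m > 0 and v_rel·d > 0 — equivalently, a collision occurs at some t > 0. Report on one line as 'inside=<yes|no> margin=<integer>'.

d = (-13, -8),  |d|² = 233;  R = 7+6 = 13,  c = 233−13² = 64
v_rel = (-3, -5),  |v_rel|² = 34;  v_rel·d = (-3)·(-13) + (-5)·(-8) = 79
34·t² − 158·t + 64 = 0  ⇒  m = 79² − 34·64 = 4065
m = 4065 > 0,  v_rel·d = 79 > 0  ⇒  inside

inside=yes margin=4065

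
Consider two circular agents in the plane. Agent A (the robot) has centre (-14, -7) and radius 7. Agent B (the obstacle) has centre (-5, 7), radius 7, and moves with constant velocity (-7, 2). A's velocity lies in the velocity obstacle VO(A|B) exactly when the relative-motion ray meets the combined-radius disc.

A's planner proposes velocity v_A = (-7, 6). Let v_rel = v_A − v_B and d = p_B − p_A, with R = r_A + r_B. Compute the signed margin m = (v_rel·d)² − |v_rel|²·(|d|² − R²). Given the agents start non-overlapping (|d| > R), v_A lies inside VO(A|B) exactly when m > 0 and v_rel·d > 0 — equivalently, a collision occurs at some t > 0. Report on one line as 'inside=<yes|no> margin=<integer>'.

d = (9, 14),  |d|² = 277;  R = 7+7 = 14,  c = 277−14² = 81
v_rel = (0, 4),  |v_rel|² = 16;  v_rel·d = (0)·(9) + (4)·(14) = 56
16·t² − 112·t + 81 = 0  ⇒  m = 56² − 16·81 = 1840
m = 1840 > 0,  v_rel·d = 56 > 0  ⇒  inside

inside=yes margin=1840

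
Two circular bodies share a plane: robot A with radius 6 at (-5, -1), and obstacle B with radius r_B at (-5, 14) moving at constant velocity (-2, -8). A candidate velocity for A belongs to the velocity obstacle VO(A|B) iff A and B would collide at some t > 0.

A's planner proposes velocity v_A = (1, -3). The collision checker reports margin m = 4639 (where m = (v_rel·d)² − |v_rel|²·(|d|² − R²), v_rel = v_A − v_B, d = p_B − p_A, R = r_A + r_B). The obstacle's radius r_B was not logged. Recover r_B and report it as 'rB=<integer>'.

m = 4639
d = (0, 15);  v_rel = (3, 5),  |v_rel|² = 34
v_rel×d = (3)·(15) − (5)·(0) = 45
since m = R²·34 − 45²:  R² = (2025 + 4639) / 34 = 196
R = √196 = 14  ⇒  r_B = 14 − 6 = 8

rB=8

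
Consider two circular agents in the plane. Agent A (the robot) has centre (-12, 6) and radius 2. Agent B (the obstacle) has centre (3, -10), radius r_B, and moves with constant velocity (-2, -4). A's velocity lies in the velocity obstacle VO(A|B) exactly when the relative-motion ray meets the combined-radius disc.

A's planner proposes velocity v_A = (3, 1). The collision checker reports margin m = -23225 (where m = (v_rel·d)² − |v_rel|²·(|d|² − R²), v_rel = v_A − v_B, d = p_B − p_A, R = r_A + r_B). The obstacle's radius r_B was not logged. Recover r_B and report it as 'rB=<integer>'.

m = -23225
d = (15, -16);  v_rel = (5, 5),  |v_rel|² = 50
v_rel×d = (5)·(-16) − (5)·(15) = -155
since m = R²·50 − (-155)²:  R² = (24025 + -23225) / 50 = 16
R = √16 = 4  ⇒  r_B = 4 − 2 = 2

rB=2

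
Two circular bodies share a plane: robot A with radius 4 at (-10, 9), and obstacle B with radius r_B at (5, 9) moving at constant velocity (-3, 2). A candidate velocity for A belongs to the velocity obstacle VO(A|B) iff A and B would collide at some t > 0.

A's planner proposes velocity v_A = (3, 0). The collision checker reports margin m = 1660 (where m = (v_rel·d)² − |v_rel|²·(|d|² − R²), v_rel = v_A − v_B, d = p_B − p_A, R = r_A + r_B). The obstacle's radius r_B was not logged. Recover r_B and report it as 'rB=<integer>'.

m = 1660
d = (15, 0);  v_rel = (6, -2),  |v_rel|² = 40
v_rel×d = (6)·(0) − (-2)·(15) = 30
since m = R²·40 − 30²:  R² = (900 + 1660) / 40 = 64
R = √64 = 8  ⇒  r_B = 8 − 4 = 4

rB=4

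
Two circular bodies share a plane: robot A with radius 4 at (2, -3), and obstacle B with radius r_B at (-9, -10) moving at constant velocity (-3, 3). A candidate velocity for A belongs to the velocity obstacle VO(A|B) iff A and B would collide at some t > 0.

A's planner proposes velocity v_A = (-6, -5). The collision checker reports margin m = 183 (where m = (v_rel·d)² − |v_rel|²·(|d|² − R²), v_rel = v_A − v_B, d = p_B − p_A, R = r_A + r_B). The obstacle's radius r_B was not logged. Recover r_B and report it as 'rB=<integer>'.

m = 183
d = (-11, -7);  v_rel = (-3, -8),  |v_rel|² = 73
v_rel×d = (-3)·(-7) − (-8)·(-11) = -67
since m = R²·73 − (-67)²:  R² = (4489 + 183) / 73 = 64
R = √64 = 8  ⇒  r_B = 8 − 4 = 4

rB=4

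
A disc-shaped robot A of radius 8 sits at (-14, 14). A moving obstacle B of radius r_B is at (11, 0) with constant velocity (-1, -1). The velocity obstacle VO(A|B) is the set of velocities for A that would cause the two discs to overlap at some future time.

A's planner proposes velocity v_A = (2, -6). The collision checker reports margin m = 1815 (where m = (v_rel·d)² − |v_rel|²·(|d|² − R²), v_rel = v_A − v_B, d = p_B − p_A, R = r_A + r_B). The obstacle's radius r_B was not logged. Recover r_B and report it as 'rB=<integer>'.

m = 1815
d = (25, -14);  v_rel = (3, -5),  |v_rel|² = 34
v_rel×d = (3)·(-14) − (-5)·(25) = 83
since m = R²·34 − 83²:  R² = (6889 + 1815) / 34 = 256
R = √256 = 16  ⇒  r_B = 16 − 8 = 8

rB=8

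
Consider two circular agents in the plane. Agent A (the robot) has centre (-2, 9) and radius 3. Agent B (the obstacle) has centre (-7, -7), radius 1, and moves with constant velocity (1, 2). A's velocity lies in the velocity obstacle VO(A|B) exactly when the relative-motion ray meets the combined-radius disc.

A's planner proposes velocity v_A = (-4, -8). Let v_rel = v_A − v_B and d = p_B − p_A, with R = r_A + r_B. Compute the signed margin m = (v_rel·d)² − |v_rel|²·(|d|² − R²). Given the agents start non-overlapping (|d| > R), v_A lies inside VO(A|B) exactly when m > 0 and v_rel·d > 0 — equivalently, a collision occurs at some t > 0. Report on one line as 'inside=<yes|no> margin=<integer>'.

d = (-5, -16),  |d|² = 281;  R = 3+1 = 4,  c = 281−4² = 265
v_rel = (-5, -10),  |v_rel|² = 125;  v_rel·d = (-5)·(-5) + (-10)·(-16) = 185
125·t² − 370·t + 265 = 0  ⇒  m = 185² − 125·265 = 1100
m = 1100 > 0,  v_rel·d = 185 > 0  ⇒  inside

inside=yes margin=1100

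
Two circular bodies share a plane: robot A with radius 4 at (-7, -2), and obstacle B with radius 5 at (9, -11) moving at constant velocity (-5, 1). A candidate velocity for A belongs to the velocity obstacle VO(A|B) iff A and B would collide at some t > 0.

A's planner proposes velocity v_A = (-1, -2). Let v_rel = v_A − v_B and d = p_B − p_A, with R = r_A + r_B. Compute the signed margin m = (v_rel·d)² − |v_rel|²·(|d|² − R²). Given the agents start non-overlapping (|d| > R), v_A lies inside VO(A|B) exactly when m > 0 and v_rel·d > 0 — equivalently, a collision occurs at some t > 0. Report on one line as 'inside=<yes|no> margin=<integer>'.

d = (16, -9),  |d|² = 337;  R = 4+5 = 9,  c = 337−9² = 256
v_rel = (4, -3),  |v_rel|² = 25;  v_rel·d = (4)·(16) + (-3)·(-9) = 91
25·t² − 182·t + 256 = 0  ⇒  m = 91² − 25·256 = 1881
m = 1881 > 0,  v_rel·d = 91 > 0  ⇒  inside

inside=yes margin=1881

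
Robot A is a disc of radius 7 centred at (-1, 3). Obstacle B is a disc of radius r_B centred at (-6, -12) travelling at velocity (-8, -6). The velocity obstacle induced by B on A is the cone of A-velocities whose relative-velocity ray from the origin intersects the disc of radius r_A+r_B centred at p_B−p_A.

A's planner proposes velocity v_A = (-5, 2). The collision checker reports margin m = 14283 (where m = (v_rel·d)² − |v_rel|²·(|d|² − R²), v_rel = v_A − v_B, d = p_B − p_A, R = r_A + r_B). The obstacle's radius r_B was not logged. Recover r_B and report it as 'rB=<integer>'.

m = 14283
d = (-5, -15);  v_rel = (3, 8),  |v_rel|² = 73
v_rel×d = (3)·(-15) − (8)·(-5) = -5
since m = R²·73 − (-5)²:  R² = (25 + 14283) / 73 = 196
R = √196 = 14  ⇒  r_B = 14 − 7 = 7

rB=7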